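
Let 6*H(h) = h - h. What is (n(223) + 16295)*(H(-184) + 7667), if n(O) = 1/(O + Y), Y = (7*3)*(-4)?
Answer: 17365801002/139 ≈ 1.2493e+8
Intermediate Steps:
Y = -84 (Y = 21*(-4) = -84)
H(h) = 0 (H(h) = (h - h)/6 = (⅙)*0 = 0)
n(O) = 1/(-84 + O) (n(O) = 1/(O - 84) = 1/(-84 + O))
(n(223) + 16295)*(H(-184) + 7667) = (1/(-84 + 223) + 16295)*(0 + 7667) = (1/139 + 16295)*7667 = (2265006/139)*7667 = 17365801002/139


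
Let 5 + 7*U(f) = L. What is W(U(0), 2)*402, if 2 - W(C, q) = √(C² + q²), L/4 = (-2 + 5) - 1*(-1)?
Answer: 804 - 402*√317/7 ≈ -218.49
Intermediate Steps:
L = 16 (L = 4*((-2 + 5) - 1*(-1)) = 4*(3 + 1) = 4*4 = 16)
U(f) = 11/7 (U(f) = -5/7 + (⅐)*16 = -5/7 + 16/7 = 11/7)
W(C, q) = 2 - √(C² + q²)
W(U(0), 2)*402 = (2 - √((11/7)² + 2²))*402 = (2 - √(121/49 + 4))*402 = (2 - √(317/49))*402 = (2 - √317/7)*402 = 804 - 402*√317/7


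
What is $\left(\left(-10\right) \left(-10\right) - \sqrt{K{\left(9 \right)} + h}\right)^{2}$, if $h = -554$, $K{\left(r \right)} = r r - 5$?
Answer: $\left(100 - i \sqrt{478}\right)^{2} \approx 9522.0 - 4372.6 i$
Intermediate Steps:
$K{\left(r \right)} = -5 + r^{2}$ ($K{\left(r \right)} = r^{2} - 5 = -5 + r^{2}$)
$\left(\left(-10\right) \left(-10\right) - \sqrt{K{\left(9 \right)} + h}\right)^{2} = \left(\left(-10\right) \left(-10\right) - \sqrt{\left(-5 + 9^{2}\right) - 554}\right)^{2} = \left(100 - \sqrt{\left(-5 + 81\right) - 554}\right)^{2} = \left(100 - \sqrt{76 - 554}\right)^{2} = \left(100 - \sqrt{-478}\right)^{2} = \left(100 - i \sqrt{478}\right)^{2}$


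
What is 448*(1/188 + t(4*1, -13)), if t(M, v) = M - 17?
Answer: -273616/47 ≈ -5821.6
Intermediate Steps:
t(M, v) = -17 + M
448*(1/188 + t(4*1, -13)) = 448*(1/188 + (-17 + 4*1)) = 448*(1/188 + (-17 + 4)) = 448*(1/188 - 13) = 448*(-2443/188) = -273616/47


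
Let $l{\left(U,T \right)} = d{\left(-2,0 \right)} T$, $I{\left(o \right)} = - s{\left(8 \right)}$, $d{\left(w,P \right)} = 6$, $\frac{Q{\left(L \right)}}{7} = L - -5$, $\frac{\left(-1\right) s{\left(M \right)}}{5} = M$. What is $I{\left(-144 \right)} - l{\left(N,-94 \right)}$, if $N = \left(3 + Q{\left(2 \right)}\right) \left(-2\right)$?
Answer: $604$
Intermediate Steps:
$s{\left(M \right)} = - 5 M$
$Q{\left(L \right)} = 35 + 7 L$ ($Q{\left(L \right)} = 7 \left(L - -5\right) = 7 \left(L + 5\right) = 7 \left(5 + L\right) = 35 + 7 L$)
$I{\left(o \right)} = 40$ ($I{\left(o \right)} = - \left(-5\right) 8 = \left(-1\right) \left(-40\right) = 40$)
$N = -104$ ($N = \left(3 + \left(35 + 7 \cdot 2\right)\right) \left(-2\right) = \left(3 + \left(35 + 14\right)\right) \left(-2\right) = \left(3 + 49\right) \left(-2\right) = 52 \left(-2\right) = -104$)
$l{\left(U,T \right)} = 6 T$
$I{\left(-144 \right)} - l{\left(N,-94 \right)} = 40 - 6 \left(-94\right) = 40 - -564 = 40 + 564 = 604$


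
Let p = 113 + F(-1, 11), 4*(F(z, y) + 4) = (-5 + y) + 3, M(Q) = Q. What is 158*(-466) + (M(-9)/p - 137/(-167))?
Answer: -5471609867/74315 ≈ -73627.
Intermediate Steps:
F(z, y) = -9/2 + y/4 (F(z, y) = -4 + ((-5 + y) + 3)/4 = -4 + (-2 + y)/4 = -4 + (-½ + y/4) = -9/2 + y/4)
p = 445/4 (p = 113 + (-9/2 + (¼)*11) = 113 + (-9/2 + 11/4) = 113 - 7/4 = 445/4 ≈ 111.25)
158*(-466) + (M(-9)/p - 137/(-167)) = 158*(-466) + (-9/445/4 - 137/(-167)) = -73628 + (-9*4/445 - 137*(-1/167)) = -73628 + (-36/445 + 137/167) = -73628 + 54953/74315 = -5471609867/74315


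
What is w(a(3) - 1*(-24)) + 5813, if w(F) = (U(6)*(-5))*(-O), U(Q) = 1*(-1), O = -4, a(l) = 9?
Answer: 5833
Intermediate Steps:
U(Q) = -1
w(F) = 20 (w(F) = (-1*(-5))*(-1*(-4)) = 5*4 = 20)
w(a(3) - 1*(-24)) + 5813 = 20 + 5813 = 5833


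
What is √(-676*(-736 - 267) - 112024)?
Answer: 2*√141501 ≈ 752.33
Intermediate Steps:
√(-676*(-736 - 267) - 112024) = √(-676*(-1003) - 112024) = √(678028 - 112024) = √566004 = 2*√141501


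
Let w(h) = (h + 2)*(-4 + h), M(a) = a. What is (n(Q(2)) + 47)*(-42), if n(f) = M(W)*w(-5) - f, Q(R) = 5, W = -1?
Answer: -630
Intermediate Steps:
w(h) = (-4 + h)*(2 + h) (w(h) = (2 + h)*(-4 + h) = (-4 + h)*(2 + h))
n(f) = -27 - f (n(f) = -(-8 + (-5)**2 - 2*(-5)) - f = -(-8 + 25 + 10) - f = -1*27 - f = -27 - f)
(n(Q(2)) + 47)*(-42) = ((-27 - 1*5) + 47)*(-42) = ((-27 - 5) + 47)*(-42) = (-32 + 47)*(-42) = 15*(-42) = -630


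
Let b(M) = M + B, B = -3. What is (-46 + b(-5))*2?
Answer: -108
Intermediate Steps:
b(M) = -3 + M (b(M) = M - 3 = -3 + M)
(-46 + b(-5))*2 = (-46 + (-3 - 5))*2 = (-46 - 8)*2 = -54*2 = -108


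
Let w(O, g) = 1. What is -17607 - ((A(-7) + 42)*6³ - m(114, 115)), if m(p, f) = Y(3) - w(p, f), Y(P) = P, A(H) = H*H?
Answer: -37261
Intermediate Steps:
A(H) = H²
m(p, f) = 2 (m(p, f) = 3 - 1*1 = 3 - 1 = 2)
-17607 - ((A(-7) + 42)*6³ - m(114, 115)) = -17607 - (((-7)² + 42)*6³ - 1*2) = -17607 - ((49 + 42)*216 - 2) = -17607 - (91*216 - 2) = -17607 - (19656 - 2) = -17607 - 1*19654 = -17607 - 19654 = -37261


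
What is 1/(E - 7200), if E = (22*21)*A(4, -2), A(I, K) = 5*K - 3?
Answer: -1/13206 ≈ -7.5723e-5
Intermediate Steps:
A(I, K) = -3 + 5*K
E = -6006 (E = (22*21)*(-3 + 5*(-2)) = 462*(-3 - 10) = 462*(-13) = -6006)
1/(E - 7200) = 1/(-6006 - 7200) = 1/(-13206) = -1/13206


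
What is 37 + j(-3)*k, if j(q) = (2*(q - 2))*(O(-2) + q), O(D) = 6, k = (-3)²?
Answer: -233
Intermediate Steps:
k = 9
j(q) = (-4 + 2*q)*(6 + q) (j(q) = (2*(q - 2))*(6 + q) = (2*(-2 + q))*(6 + q) = (-4 + 2*q)*(6 + q))
37 + j(-3)*k = 37 + (-24 + 2*(-3)² + 8*(-3))*9 = 37 + (-24 + 2*9 - 24)*9 = 37 + (-24 + 18 - 24)*9 = 37 - 30*9 = 37 - 270 = -233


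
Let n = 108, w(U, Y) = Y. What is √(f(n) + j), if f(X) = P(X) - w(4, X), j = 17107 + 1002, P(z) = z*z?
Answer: √29665 ≈ 172.24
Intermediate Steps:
P(z) = z²
j = 18109
f(X) = X² - X
√(f(n) + j) = √(108*(-1 + 108) + 18109) = √(108*107 + 18109) = √(11556 + 18109) = √29665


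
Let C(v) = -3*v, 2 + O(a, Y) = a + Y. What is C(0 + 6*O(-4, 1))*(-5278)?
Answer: -475020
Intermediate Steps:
O(a, Y) = -2 + Y + a (O(a, Y) = -2 + (a + Y) = -2 + (Y + a) = -2 + Y + a)
C(0 + 6*O(-4, 1))*(-5278) = -3*(0 + 6*(-2 + 1 - 4))*(-5278) = -3*(0 + 6*(-5))*(-5278) = -3*(0 - 30)*(-5278) = -3*(-30)*(-5278) = 90*(-5278) = -475020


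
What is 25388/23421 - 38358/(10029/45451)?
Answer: -13610712766522/78296403 ≈ -1.7384e+5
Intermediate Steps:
25388/23421 - 38358/(10029/45451) = 25388*(1/23421) - 38358/(10029*(1/45451)) = 25388/23421 - 38358/10029/45451 = 25388/23421 - 38358*45451/10029 = 25388/23421 - 581136486/3343 = -13610712766522/78296403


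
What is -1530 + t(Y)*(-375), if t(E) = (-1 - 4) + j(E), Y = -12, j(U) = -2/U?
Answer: 565/2 ≈ 282.50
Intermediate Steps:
t(E) = -5 - 2/E (t(E) = (-1 - 4) - 2/E = -5 - 2/E)
-1530 + t(Y)*(-375) = -1530 + (-5 - 2/(-12))*(-375) = -1530 + (-5 - 2*(-1/12))*(-375) = -1530 + (-5 + ⅙)*(-375) = -1530 - 29/6*(-375) = -1530 + 3625/2 = 565/2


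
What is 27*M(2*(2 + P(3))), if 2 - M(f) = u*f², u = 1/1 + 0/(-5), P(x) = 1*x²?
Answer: -13014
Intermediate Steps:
P(x) = x²
u = 1 (u = 1*1 + 0*(-⅕) = 1 + 0 = 1)
M(f) = 2 - f²
27*M(2*(2 + P(3))) = 27*(2 - (2*(2 + 3²))²) = 27*(2 - (2*(2 + 9))²) = 27*(2 - (2*11)²) = 27*(2 - 1*22²) = 27*(2 - 1*484) = 27*(2 - 484) = 27*(-482) = -13014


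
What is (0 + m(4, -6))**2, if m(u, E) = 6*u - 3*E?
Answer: 1764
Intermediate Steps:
m(u, E) = -3*E + 6*u
(0 + m(4, -6))**2 = (0 + (-3*(-6) + 6*4))**2 = (0 + (18 + 24))**2 = (0 + 42)**2 = 42**2 = 1764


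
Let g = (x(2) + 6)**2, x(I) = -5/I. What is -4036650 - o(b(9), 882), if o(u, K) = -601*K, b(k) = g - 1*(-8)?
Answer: -3506568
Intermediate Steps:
g = 49/4 (g = (-5/2 + 6)**2 = (7/2)**2 = 49/4 ≈ 12.250)
b(k) = 81/4 (b(k) = 49/4 - 1*(-8) = 49/4 + 8 = 81/4)
-4036650 - o(b(9), 882) = -4036650 - (-601)*882 = -4036650 - 1*(-530082) = -4036650 + 530082 = -3506568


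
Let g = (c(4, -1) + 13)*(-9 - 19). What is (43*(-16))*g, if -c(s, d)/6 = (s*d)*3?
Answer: 1637440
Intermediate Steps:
c(s, d) = -18*d*s (c(s, d) = -6*s*d*3 = -6*d*s*3 = -18*d*s)
g = -2380 (g = (-18*(-1)*4 + 13)*(-9 - 19) = (72 + 13)*(-28) = 85*(-28) = -2380)
(43*(-16))*g = (43*(-16))*(-2380) = -688*(-2380) = 1637440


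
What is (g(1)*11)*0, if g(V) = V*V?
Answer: 0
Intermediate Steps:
g(V) = V²
(g(1)*11)*0 = (1²*11)*0 = (1*11)*0 = 11*0 = 0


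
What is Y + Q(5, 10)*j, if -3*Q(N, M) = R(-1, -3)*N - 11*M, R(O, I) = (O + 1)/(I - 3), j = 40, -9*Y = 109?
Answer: 13091/9 ≈ 1454.6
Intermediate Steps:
Y = -109/9 (Y = -⅑*109 = -109/9 ≈ -12.111)
R(O, I) = (1 + O)/(-3 + I)
Q(N, M) = 11*M/3 (Q(N, M) = -(((1 - 1)/(-3 - 3))*N - 11*M)/3 = -((0/(-6))*N - 11*M)/3 = -((-⅙*0)*N - 11*M)/3 = -(0*N - 11*M)/3 = -(0 - 11*M)/3 = -(-11)*M/3 = 11*M/3)
Y + Q(5, 10)*j = -109/9 + ((11/3)*10)*40 = -109/9 + (110/3)*40 = -109/9 + 4400/3 = 13091/9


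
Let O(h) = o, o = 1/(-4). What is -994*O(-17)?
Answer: 497/2 ≈ 248.50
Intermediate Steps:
o = -¼ ≈ -0.25000
O(h) = -¼
-994*O(-17) = -994*(-¼) = 497/2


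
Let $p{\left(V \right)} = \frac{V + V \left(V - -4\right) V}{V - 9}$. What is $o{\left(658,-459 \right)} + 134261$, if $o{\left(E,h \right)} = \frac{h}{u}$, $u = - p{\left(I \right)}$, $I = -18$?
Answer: $\frac{67937443}{506} \approx 1.3426 \cdot 10^{5}$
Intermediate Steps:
$p{\left(V \right)} = \frac{V + V^{2} \left(4 + V\right)}{-9 + V}$ ($p{\left(V \right)} = \frac{V + V \left(V + 4\right) V}{-9 + V} = \frac{V + V \left(4 + V\right) V}{-9 + V} = \frac{V + V^{2} \left(4 + V\right)}{-9 + V}$)
$u = - \frac{506}{3}$ ($u = - \frac{\left(-18\right) \left(1 + \left(-18\right)^{2} + 4 \left(-18\right)\right)}{-9 - 18} = - \frac{\left(-18\right) \left(1 + 324 - 72\right)}{-27} = - \frac{\left(-18\right) \left(-1\right) 253}{27} = \left(-1\right) \frac{506}{3} = - \frac{506}{3} \approx -168.67$)
$o{\left(E,h \right)} = - \frac{3 h}{506}$ ($o{\left(E,h \right)} = \frac{h}{- \frac{506}{3}} = h \left(- \frac{3}{506}\right) = - \frac{3 h}{506}$)
$o{\left(658,-459 \right)} + 134261 = \left(- \frac{3}{506}\right) \left(-459\right) + 134261 = \frac{1377}{506} + 134261 = \frac{67937443}{506}$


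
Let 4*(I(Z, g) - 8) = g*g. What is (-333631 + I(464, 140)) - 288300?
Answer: -617023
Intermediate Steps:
I(Z, g) = 8 + g**2/4 (I(Z, g) = 8 + (g*g)/4 = 8 + g**2/4)
(-333631 + I(464, 140)) - 288300 = (-333631 + (8 + (1/4)*140**2)) - 288300 = (-333631 + (8 + (1/4)*19600)) - 288300 = (-333631 + (8 + 4900)) - 288300 = (-333631 + 4908) - 288300 = -328723 - 288300 = -617023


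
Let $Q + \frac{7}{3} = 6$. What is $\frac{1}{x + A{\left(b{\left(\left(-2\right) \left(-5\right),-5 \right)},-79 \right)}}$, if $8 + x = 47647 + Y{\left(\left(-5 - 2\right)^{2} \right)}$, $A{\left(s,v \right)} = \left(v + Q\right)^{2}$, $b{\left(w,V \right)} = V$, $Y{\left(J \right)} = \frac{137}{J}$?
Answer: $\frac{441}{23512756} \approx 1.8756 \cdot 10^{-5}$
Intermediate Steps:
$Q = \frac{11}{3}$ ($Q = - \frac{7}{3} + 6 = \frac{11}{3} \approx 3.6667$)
$A{\left(s,v \right)} = \left(\frac{11}{3} + v\right)^{2}$ ($A{\left(s,v \right)} = \left(v + \frac{11}{3}\right)^{2} = \left(\frac{11}{3} + v\right)^{2}$)
$x = \frac{2334448}{49}$ ($x = -8 + \left(47647 + \frac{137}{\left(-5 - 2\right)^{2}}\right) = -8 + \left(47647 + \frac{137}{\left(-7\right)^{2}}\right) = -8 + \left(47647 + \frac{137}{49}\right) = -8 + \frac{2334840}{49} = \frac{2334448}{49} \approx 47642.0$)
$\frac{1}{x + A{\left(b{\left(\left(-2\right) \left(-5\right),-5 \right)},-79 \right)}} = \frac{1}{\frac{2334448}{49} + \frac{\left(11 + 3 \left(-79\right)\right)^{2}}{9}} = \frac{1}{\frac{2334448}{49} + \frac{\left(11 - 237\right)^{2}}{9}} = \frac{1}{\frac{2334448}{49} + \frac{\left(-226\right)^{2}}{9}} = \frac{1}{\frac{2334448}{49} + \frac{1}{9} \cdot 51076} = \frac{1}{\frac{2334448}{49} + \frac{51076}{9}} = \frac{1}{\frac{23512756}{441}} = \frac{441}{23512756}$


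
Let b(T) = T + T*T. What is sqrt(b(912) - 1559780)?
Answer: 34*I*sqrt(629) ≈ 852.72*I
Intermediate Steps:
b(T) = T + T**2
sqrt(b(912) - 1559780) = sqrt(912*(1 + 912) - 1559780) = sqrt(912*913 - 1559780) = sqrt(832656 - 1559780) = sqrt(-727124) = 34*I*sqrt(629)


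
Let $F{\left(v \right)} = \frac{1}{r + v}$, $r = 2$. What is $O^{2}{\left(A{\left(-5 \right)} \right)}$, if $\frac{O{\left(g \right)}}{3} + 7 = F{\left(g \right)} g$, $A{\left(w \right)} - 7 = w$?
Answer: $\frac{1521}{4} \approx 380.25$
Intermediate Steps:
$F{\left(v \right)} = \frac{1}{2 + v}$
$A{\left(w \right)} = 7 + w$
$O{\left(g \right)} = -21 + \frac{3 g}{2 + g}$ ($O{\left(g \right)} = -21 + 3 \frac{g}{2 + g} = -21 + \frac{3 g}{2 + g}$)
$O^{2}{\left(A{\left(-5 \right)} \right)} = \left(\frac{6 \left(-7 - 3 \left(7 - 5\right)\right)}{2 + \left(7 - 5\right)}\right)^{2} = \left(\frac{6 \left(-7 - 6\right)}{2 + 2}\right)^{2} = \left(\frac{6 \left(-7 - 6\right)}{4}\right)^{2} = \left(6 \cdot \frac{1}{4} \left(-13\right)\right)^{2} = \left(- \frac{39}{2}\right)^{2} = \frac{1521}{4}$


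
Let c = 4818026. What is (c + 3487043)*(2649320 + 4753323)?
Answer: 61479460897367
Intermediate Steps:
(c + 3487043)*(2649320 + 4753323) = (4818026 + 3487043)*(2649320 + 4753323) = 8305069*7402643 = 61479460897367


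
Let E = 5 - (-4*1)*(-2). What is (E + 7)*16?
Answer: 64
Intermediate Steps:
E = -3 (E = 5 - (-4)*(-2) = 5 - 1*8 = 5 - 8 = -3)
(E + 7)*16 = (-3 + 7)*16 = 4*16 = 64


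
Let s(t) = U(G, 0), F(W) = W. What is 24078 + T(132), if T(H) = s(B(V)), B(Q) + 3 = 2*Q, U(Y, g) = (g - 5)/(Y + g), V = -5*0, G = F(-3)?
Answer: 72239/3 ≈ 24080.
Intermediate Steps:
G = -3
V = 0
U(Y, g) = (-5 + g)/(Y + g)
B(Q) = -3 + 2*Q
s(t) = 5/3 (s(t) = (-5 + 0)/(-3 + 0) = -5/(-3) = -⅓*(-5) = 5/3)
T(H) = 5/3
24078 + T(132) = 24078 + 5/3 = 72239/3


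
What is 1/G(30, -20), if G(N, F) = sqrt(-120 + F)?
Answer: -I*sqrt(35)/70 ≈ -0.084515*I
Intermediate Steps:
1/G(30, -20) = 1/(sqrt(-120 - 20)) = 1/(sqrt(-140)) = 1/(2*I*sqrt(35)) = -I*sqrt(35)/70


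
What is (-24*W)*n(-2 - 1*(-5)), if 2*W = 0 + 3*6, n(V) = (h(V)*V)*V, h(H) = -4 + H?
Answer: 1944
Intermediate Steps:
n(V) = V**2*(-4 + V) (n(V) = ((-4 + V)*V)*V = (V*(-4 + V))*V = V**2*(-4 + V))
W = 9 (W = (0 + 3*6)/2 = (0 + 18)/2 = (1/2)*18 = 9)
(-24*W)*n(-2 - 1*(-5)) = (-24*9)*((-2 - 1*(-5))**2*(-4 + (-2 - 1*(-5)))) = -216*(-2 + 5)**2*(-4 + (-2 + 5)) = -216*3**2*(-4 + 3) = -1944*(-1) = -216*(-9) = 1944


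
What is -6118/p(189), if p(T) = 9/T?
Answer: -128478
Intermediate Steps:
-6118/p(189) = -6118/(9/189) = -6118/(9*(1/189)) = -6118/1/21 = -6118*21 = -128478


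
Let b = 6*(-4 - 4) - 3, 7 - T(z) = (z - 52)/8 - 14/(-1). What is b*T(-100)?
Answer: -612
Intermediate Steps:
T(z) = -½ - z/8 (T(z) = 7 - ((z - 52)/8 - 14/(-1)) = 7 - ((-52 + z)*(⅛) - 14*(-1)) = 7 - ((-13/2 + z/8) + 14) = 7 - (15/2 + z/8) = 7 + (-15/2 - z/8) = -½ - z/8)
b = -51 (b = 6*(-8) - 3 = -48 - 3 = -51)
b*T(-100) = -51*(-½ - ⅛*(-100)) = -51*(-½ + 25/2) = -51*12 = -612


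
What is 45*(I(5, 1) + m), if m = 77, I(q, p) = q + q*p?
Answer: 3915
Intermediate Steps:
I(q, p) = q + p*q
45*(I(5, 1) + m) = 45*(5*(1 + 1) + 77) = 45*(5*2 + 77) = 45*(10 + 77) = 45*87 = 3915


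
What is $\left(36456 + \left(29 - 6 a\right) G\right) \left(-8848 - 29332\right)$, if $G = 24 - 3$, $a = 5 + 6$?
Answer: $-1362224220$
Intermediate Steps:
$a = 11$
$G = 21$
$\left(36456 + \left(29 - 6 a\right) G\right) \left(-8848 - 29332\right) = \left(36456 + \left(29 - 66\right) 21\right) \left(-8848 - 29332\right) = \left(36456 - 777\right) \left(-38180\right) = 35679 \left(-38180\right) = -1362224220$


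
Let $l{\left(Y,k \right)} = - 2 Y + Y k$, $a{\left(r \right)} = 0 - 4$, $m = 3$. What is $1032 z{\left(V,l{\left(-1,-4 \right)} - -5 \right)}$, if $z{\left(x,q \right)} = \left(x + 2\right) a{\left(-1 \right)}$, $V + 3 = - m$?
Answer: $16512$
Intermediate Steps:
$a{\left(r \right)} = -4$
$V = -6$ ($V = -3 - 3 = -6$)
$z{\left(x,q \right)} = -8 - 4 x$ ($z{\left(x,q \right)} = \left(x + 2\right) \left(-4\right) = \left(2 + x\right) \left(-4\right) = -8 - 4 x$)
$1032 z{\left(V,l{\left(-1,-4 \right)} - -5 \right)} = 1032 \left(-8 - -24\right) = 1032 \left(-8 + 24\right) = 1032 \cdot 16 = 16512$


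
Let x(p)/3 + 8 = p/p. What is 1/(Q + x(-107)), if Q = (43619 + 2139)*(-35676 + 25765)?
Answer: -1/453507559 ≈ -2.2050e-9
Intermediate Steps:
x(p) = -21 (x(p) = -24 + 3*(p/p) = -24 + 3*1 = -24 + 3 = -21)
Q = -453507538 (Q = 45758*(-9911) = -453507538)
1/(Q + x(-107)) = 1/(-453507538 - 21) = 1/(-453507559) = -1/453507559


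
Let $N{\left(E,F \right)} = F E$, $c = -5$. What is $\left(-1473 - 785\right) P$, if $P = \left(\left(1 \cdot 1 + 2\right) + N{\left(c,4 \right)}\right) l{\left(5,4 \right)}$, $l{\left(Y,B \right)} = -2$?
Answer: $-76772$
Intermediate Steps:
$N{\left(E,F \right)} = E F$
$P = 34$ ($P = \left(\left(1 \cdot 1 + 2\right) - 20\right) \left(-2\right) = \left(\left(1 + 2\right) - 20\right) \left(-2\right) = \left(3 - 20\right) \left(-2\right) = \left(-17\right) \left(-2\right) = 34$)
$\left(-1473 - 785\right) P = \left(-1473 - 785\right) 34 = \left(-2258\right) 34 = -76772$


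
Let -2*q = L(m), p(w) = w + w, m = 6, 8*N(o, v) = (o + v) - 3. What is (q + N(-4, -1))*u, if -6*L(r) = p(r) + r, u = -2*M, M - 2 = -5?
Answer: 3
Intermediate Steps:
M = -3 (M = 2 - 5 = -3)
N(o, v) = -3/8 + o/8 + v/8 (N(o, v) = ((o + v) - 3)/8 = (-3 + o + v)/8 = -3/8 + o/8 + v/8)
p(w) = 2*w
u = 6 (u = -2*(-3) = 6)
L(r) = -r/2 (L(r) = -(2*r + r)/6 = -r/2)
q = 3/2 (q = -(-1)*6/4 = -½*(-3) = 3/2 ≈ 1.5000)
(q + N(-4, -1))*u = (3/2 + (-3/8 + (⅛)*(-4) + (⅛)*(-1)))*6 = (3/2 + (-3/8 - ½ - ⅛))*6 = (3/2 - 1)*6 = (½)*6 = 3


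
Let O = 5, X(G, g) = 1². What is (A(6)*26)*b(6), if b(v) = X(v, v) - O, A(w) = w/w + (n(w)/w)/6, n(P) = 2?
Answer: -988/9 ≈ -109.78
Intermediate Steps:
X(G, g) = 1
A(w) = 1 + 1/(3*w) (A(w) = w/w + (2/w)/6 = 1 + (2/w)*(⅙) = 1 + 1/(3*w))
b(v) = -4 (b(v) = 1 - 1*5 = 1 - 5 = -4)
(A(6)*26)*b(6) = (((⅓ + 6)/6)*26)*(-4) = (((⅙)*(19/3))*26)*(-4) = ((19/18)*26)*(-4) = (247/9)*(-4) = -988/9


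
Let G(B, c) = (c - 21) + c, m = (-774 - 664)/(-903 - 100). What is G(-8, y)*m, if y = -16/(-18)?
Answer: -248774/9027 ≈ -27.559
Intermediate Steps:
y = 8/9 (y = -16*(-1/18) = 8/9 ≈ 0.88889)
m = 1438/1003 (m = -1438/(-1003) = -1438*(-1/1003) = 1438/1003 ≈ 1.4337)
G(B, c) = -21 + 2*c (G(B, c) = (-21 + c) + c = -21 + 2*c)
G(-8, y)*m = (-21 + 2*(8/9))*(1438/1003) = (-21 + 16/9)*(1438/1003) = -173/9*1438/1003 = -248774/9027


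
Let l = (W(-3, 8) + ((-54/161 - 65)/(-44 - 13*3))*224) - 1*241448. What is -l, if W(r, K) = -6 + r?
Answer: 460604805/1909 ≈ 2.4128e+5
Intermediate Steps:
l = -460604805/1909 (l = ((-6 - 3) + ((-54/161 - 65)/(-44 - 13*3))*224) - 1*241448 = (-9 + ((-54*1/161 - 65)/(-44 - 39))*224) - 241448 = (-9 + ((-54/161 - 65)/(-83))*224) - 241448 = (-9 - 10519/161*(-1/83)*224) - 241448 = (-9 + (10519/13363)*224) - 241448 = (-9 + 336608/1909) - 241448 = 319427/1909 - 241448 = -460604805/1909 ≈ -2.4128e+5)
-l = -1*(-460604805/1909) = 460604805/1909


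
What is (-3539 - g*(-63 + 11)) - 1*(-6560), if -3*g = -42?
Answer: 3749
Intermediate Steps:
g = 14 (g = -⅓*(-42) = 14)
(-3539 - g*(-63 + 11)) - 1*(-6560) = (-3539 - 14*(-63 + 11)) - 1*(-6560) = (-3539 - 14*(-52)) + 6560 = (-3539 - 1*(-728)) + 6560 = (-3539 + 728) + 6560 = -2811 + 6560 = 3749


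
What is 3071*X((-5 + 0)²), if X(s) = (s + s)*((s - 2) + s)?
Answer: 7370400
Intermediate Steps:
X(s) = 2*s*(-2 + 2*s) (X(s) = (2*s)*((-2 + s) + s) = (2*s)*(-2 + 2*s) = 2*s*(-2 + 2*s))
3071*X((-5 + 0)²) = 3071*(4*(-5 + 0)²*(-1 + (-5 + 0)²)) = 3071*(4*(-5)²*(-1 + (-5)²)) = 3071*(4*25*(-1 + 25)) = 3071*(4*25*24) = 3071*2400 = 7370400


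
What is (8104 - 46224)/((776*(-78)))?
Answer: 4765/7566 ≈ 0.62979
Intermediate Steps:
(8104 - 46224)/((776*(-78))) = -38120/(-60528) = -38120*(-1/60528) = 4765/7566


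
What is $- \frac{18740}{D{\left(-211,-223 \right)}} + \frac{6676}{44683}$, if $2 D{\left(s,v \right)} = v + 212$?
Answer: $\frac{1674792276}{491513} \approx 3407.4$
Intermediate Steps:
$D{\left(s,v \right)} = 106 + \frac{v}{2}$ ($D{\left(s,v \right)} = \frac{v + 212}{2} = \frac{212 + v}{2} = 106 + \frac{v}{2}$)
$- \frac{18740}{D{\left(-211,-223 \right)}} + \frac{6676}{44683} = - \frac{18740}{106 + \frac{1}{2} \left(-223\right)} + \frac{6676}{44683} = - \frac{18740}{106 - \frac{223}{2}} + 6676 \cdot \frac{1}{44683} = - \frac{18740}{- \frac{11}{2}} + \frac{6676}{44683} = \left(-18740\right) \left(- \frac{2}{11}\right) + \frac{6676}{44683} = \frac{37480}{11} + \frac{6676}{44683} = \frac{1674792276}{491513}$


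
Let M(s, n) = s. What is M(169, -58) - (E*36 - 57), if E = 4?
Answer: 82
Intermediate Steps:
M(169, -58) - (E*36 - 57) = 169 - (4*36 - 57) = 169 - (144 - 57) = 169 - 1*87 = 169 - 87 = 82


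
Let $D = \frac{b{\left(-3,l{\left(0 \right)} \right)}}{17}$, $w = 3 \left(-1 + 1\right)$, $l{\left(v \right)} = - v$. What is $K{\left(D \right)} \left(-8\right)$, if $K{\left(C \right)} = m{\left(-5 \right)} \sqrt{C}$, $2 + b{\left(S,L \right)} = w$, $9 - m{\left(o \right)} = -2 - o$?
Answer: $- \frac{48 i \sqrt{34}}{17} \approx - 16.464 i$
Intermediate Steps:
$m{\left(o \right)} = 11 + o$ ($m{\left(o \right)} = 9 - \left(-2 - o\right) = 9 + \left(2 + o\right) = 11 + o$)
$w = 0$ ($w = 3 \cdot 0 = 0$)
$b{\left(S,L \right)} = -2$ ($b{\left(S,L \right)} = -2 + 0 = -2$)
$D = - \frac{2}{17} \approx -0.11765$
$K{\left(C \right)} = 6 \sqrt{C}$ ($K{\left(C \right)} = \left(11 - 5\right) \sqrt{C} = 6 \sqrt{C}$)
$K{\left(D \right)} \left(-8\right) = 6 \sqrt{- \frac{2}{17}} \left(-8\right) = 6 \frac{i \sqrt{34}}{17} \left(-8\right) = \frac{6 i \sqrt{34}}{17} \left(-8\right) = - \frac{48 i \sqrt{34}}{17}$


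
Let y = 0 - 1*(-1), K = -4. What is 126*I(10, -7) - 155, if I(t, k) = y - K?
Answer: 475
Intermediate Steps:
y = 1 (y = 0 + 1 = 1)
I(t, k) = 5 (I(t, k) = 1 - 1*(-4) = 1 + 4 = 5)
126*I(10, -7) - 155 = 126*5 - 155 = 630 - 155 = 475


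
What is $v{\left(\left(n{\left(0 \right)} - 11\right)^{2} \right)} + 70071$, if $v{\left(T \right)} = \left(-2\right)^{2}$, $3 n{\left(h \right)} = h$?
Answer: $70075$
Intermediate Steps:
$n{\left(h \right)} = \frac{h}{3}$
$v{\left(T \right)} = 4$
$v{\left(\left(n{\left(0 \right)} - 11\right)^{2} \right)} + 70071 = 4 + 70071 = 70075$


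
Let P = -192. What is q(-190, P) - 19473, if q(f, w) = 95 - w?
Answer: -19186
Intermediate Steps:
q(-190, P) - 19473 = (95 - 1*(-192)) - 19473 = (95 + 192) - 19473 = 287 - 19473 = -19186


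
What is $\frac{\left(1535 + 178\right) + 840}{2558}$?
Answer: $\frac{2553}{2558} \approx 0.99804$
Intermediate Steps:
$\frac{\left(1535 + 178\right) + 840}{2558} = \left(1713 + 840\right) \frac{1}{2558} = 2553 \cdot \frac{1}{2558} = \frac{2553}{2558}$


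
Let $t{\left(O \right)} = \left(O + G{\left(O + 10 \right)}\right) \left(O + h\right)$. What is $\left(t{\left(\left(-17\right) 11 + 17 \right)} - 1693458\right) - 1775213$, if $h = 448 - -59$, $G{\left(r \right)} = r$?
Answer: $-3579881$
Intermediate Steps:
$h = 507$ ($h = 448 + 59 = 507$)
$t{\left(O \right)} = \left(10 + 2 O\right) \left(507 + O\right)$ ($t{\left(O \right)} = \left(O + \left(O + 10\right)\right) \left(O + 507\right) = \left(O + \left(10 + O\right)\right) \left(507 + O\right) = \left(10 + 2 O\right) \left(507 + O\right)$)
$\left(t{\left(\left(-17\right) 11 + 17 \right)} - 1693458\right) - 1775213 = \left(\left(5070 + 2 \left(\left(-17\right) 11 + 17\right)^{2} + 1024 \left(\left(-17\right) 11 + 17\right)\right) - 1693458\right) - 1775213 = \left(\left(5070 + 2 \left(-187 + 17\right)^{2} + 1024 \left(-187 + 17\right)\right) - 1693458\right) - 1775213 = \left(\left(5070 + 2 \left(-170\right)^{2} + 1024 \left(-170\right)\right) - 1693458\right) - 1775213 = \left(\left(5070 + 2 \cdot 28900 - 174080\right) - 1693458\right) - 1775213 = \left(\left(5070 + 57800 - 174080\right) - 1693458\right) - 1775213 = \left(-111210 - 1693458\right) - 1775213 = -1804668 - 1775213 = -3579881$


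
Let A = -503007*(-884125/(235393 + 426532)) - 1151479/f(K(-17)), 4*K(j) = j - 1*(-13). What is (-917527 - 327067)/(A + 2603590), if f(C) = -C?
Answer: -1497868879/2556199341 ≈ -0.58597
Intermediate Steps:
K(j) = 13/4 + j/4 (K(j) = (j - 1*(-13))/4 = (j + 13)/4 = (13 + j)/4 = 13/4 + j/4)
A = -1154442448/2407 (A = -503007*(-884125/(235393 + 426532)) - 1151479*(-1/(13/4 + (1/4)*(-17))) = -503007/(661925*(-1/884125)) - 1151479*(-1/(13/4 - 17/4)) = -503007/(-2407/3215) - 1151479/((-1*(-1))) = -503007*(-3215/2407) - 1151479/1 = 1617167505/2407 - 1151479*1 = 1617167505/2407 - 1151479 = -1154442448/2407 ≈ -4.7962e+5)
(-917527 - 327067)/(A + 2603590) = (-917527 - 327067)/(-1154442448/2407 + 2603590) = -1244594/5112398682/2407 = -1244594*2407/5112398682 = -1497868879/2556199341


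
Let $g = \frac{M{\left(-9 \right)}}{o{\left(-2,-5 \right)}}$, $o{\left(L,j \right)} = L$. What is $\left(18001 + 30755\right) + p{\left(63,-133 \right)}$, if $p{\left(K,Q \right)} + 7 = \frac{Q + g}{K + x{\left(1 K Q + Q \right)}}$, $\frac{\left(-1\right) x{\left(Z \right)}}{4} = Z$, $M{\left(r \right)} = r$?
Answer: $\frac{3325754021}{68222} \approx 48749.0$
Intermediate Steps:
$x{\left(Z \right)} = - 4 Z$
$g = \frac{9}{2}$ ($g = - \frac{9}{-2} = \left(-9\right) \left(- \frac{1}{2}\right) = \frac{9}{2} \approx 4.5$)
$p{\left(K,Q \right)} = -7 + \frac{\frac{9}{2} + Q}{K - 4 Q - 4 K Q}$ ($p{\left(K,Q \right)} = -7 + \frac{Q + \frac{9}{2}}{K - 4 \left(1 K Q + Q\right)} = -7 + \frac{\frac{9}{2} + Q}{K - 4 \left(K Q + Q\right)} = -7 + \frac{\frac{9}{2} + Q}{K - 4 \left(Q + K Q\right)} = -7 + \frac{\frac{9}{2} + Q}{K - \left(4 Q + 4 K Q\right)} = -7 + \frac{\frac{9}{2} + Q}{K - 4 Q - 4 K Q}$)
$\left(18001 + 30755\right) + p{\left(63,-133 \right)} = \left(18001 + 30755\right) + \frac{\frac{9}{2} - 133 - 441 + 28 \left(-133\right) \left(1 + 63\right)}{63 - - 532 \left(1 + 63\right)} = 48756 + \frac{\frac{9}{2} - 133 - 441 + 28 \left(-133\right) 64}{63 - \left(-532\right) 64} = 48756 + \frac{\frac{9}{2} - 133 - 441 - 238336}{63 + 34048} = 48756 + \frac{1}{34111} \left(- \frac{477811}{2}\right) = 48756 - \frac{477811}{68222} = \frac{3325754021}{68222}$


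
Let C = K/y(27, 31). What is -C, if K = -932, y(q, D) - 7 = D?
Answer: 466/19 ≈ 24.526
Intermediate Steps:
y(q, D) = 7 + D
C = -466/19 (C = -932/(7 + 31) = -932/38 = -932*1/38 = -466/19 ≈ -24.526)
-C = -1*(-466/19) = 466/19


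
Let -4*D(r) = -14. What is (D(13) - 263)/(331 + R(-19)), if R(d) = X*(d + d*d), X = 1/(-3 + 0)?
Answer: -519/434 ≈ -1.1959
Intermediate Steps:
X = -⅓ (X = 1/(-3) = -⅓ ≈ -0.33333)
D(r) = 7/2 (D(r) = -¼*(-14) = 7/2)
R(d) = -d/3 - d²/3 (R(d) = -(d + d*d)/3 = -(d + d²)/3 = -d/3 - d²/3)
(D(13) - 263)/(331 + R(-19)) = (7/2 - 263)/(331 - ⅓*(-19)*(1 - 19)) = -519/(2*(331 - ⅓*(-19)*(-18))) = -519/(2*(331 - 114)) = -519/2/217 = -519/2*1/217 = -519/434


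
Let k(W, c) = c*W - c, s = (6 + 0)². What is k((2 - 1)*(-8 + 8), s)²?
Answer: 1296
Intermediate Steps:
s = 36 (s = 6² = 36)
k(W, c) = -c + W*c (k(W, c) = W*c - c = -c + W*c)
k((2 - 1)*(-8 + 8), s)² = (36*(-1 + (2 - 1)*(-8 + 8)))² = (36*(-1 + 1*0))² = (36*(-1 + 0))² = (36*(-1))² = (-36)² = 1296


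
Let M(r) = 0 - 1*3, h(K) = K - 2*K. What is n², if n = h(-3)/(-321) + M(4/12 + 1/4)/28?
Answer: 121801/8976016 ≈ 0.013570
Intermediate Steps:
h(K) = -K
M(r) = -3 (M(r) = 0 - 3 = -3)
n = -349/2996 (n = -1*(-3)/(-321) - 3/28 = 3*(-1/321) - 3*1/28 = -1/107 - 3/28 = -349/2996 ≈ -0.11649)
n² = (-349/2996)² = 121801/8976016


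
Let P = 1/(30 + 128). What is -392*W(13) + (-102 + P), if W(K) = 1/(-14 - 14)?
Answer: -13903/158 ≈ -87.994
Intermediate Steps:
P = 1/158 ≈ 0.0063291
W(K) = -1/28 (W(K) = 1/(-28) = -1/28)
-392*W(13) + (-102 + P) = -392*(-1/28) + (-102 + 1/158) = 14 - 16115/158 = -13903/158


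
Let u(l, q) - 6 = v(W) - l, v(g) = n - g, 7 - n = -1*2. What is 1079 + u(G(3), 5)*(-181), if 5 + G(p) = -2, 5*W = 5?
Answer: -2722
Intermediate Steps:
n = 9 (n = 7 - (-1)*2 = 7 - 1*(-2) = 7 + 2 = 9)
W = 1 (W = (⅕)*5 = 1)
v(g) = 9 - g
G(p) = -7 (G(p) = -5 - 2 = -7)
u(l, q) = 14 - l (u(l, q) = 6 + ((9 - 1*1) - l) = 6 + ((9 - 1) - l) = 6 + (8 - l) = 14 - l)
1079 + u(G(3), 5)*(-181) = 1079 + (14 - 1*(-7))*(-181) = 1079 + (14 + 7)*(-181) = 1079 + 21*(-181) = 1079 - 3801 = -2722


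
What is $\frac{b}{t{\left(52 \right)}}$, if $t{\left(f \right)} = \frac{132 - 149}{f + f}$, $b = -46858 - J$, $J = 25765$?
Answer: $\frac{7552792}{17} \approx 4.4428 \cdot 10^{5}$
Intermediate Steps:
$b = -72623$ ($b = -46858 - 25765 = -72623$)
$t{\left(f \right)} = - \frac{17}{2 f}$
$\frac{b}{t{\left(52 \right)}} = - \frac{72623}{\left(- \frac{17}{2}\right) \frac{1}{52}} = - \frac{72623}{- \frac{17}{104}} = \left(-72623\right) \left(- \frac{104}{17}\right) = \frac{7552792}{17}$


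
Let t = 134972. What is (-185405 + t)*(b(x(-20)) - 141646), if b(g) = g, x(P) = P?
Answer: 7144641378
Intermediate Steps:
(-185405 + t)*(b(x(-20)) - 141646) = (-185405 + 134972)*(-20 - 141646) = -50433*(-141666) = 7144641378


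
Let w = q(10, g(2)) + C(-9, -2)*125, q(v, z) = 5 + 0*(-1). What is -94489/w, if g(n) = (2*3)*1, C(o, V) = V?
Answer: 94489/245 ≈ 385.67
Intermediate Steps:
g(n) = 6 (g(n) = 6*1 = 6)
q(v, z) = 5 (q(v, z) = 5 + 0 = 5)
w = -245 (w = 5 - 2*125 = 5 - 250 = -245)
-94489/w = -94489/(-245) = -94489*(-1/245) = 94489/245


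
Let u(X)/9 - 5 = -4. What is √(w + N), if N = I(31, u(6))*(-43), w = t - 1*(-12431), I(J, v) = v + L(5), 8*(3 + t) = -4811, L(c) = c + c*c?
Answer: √162394/4 ≈ 100.75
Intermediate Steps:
L(c) = c + c²
u(X) = 9 (u(X) = 45 + 9*(-4) = 45 - 36 = 9)
t = -4835/8 (t = -3 + (⅛)*(-4811) = -3 - 4811/8 = -4835/8 ≈ -604.38)
I(J, v) = 30 + v (I(J, v) = v + 5*(1 + 5) = v + 5*6 = v + 30 = 30 + v)
w = 94613/8 (w = -4835/8 - 1*(-12431) = -4835/8 + 12431 = 94613/8 ≈ 11827.)
N = -1677 (N = (30 + 9)*(-43) = 39*(-43) = -1677)
√(w + N) = √(94613/8 - 1677) = √(81197/8) = √162394/4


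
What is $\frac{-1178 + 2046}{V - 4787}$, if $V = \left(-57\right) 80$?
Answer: $- \frac{868}{9347} \approx -0.092864$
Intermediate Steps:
$V = -4560$
$\frac{-1178 + 2046}{V - 4787} = \frac{-1178 + 2046}{-4560 - 4787} = \frac{868}{-9347} = 868 \left(- \frac{1}{9347}\right) = - \frac{868}{9347}$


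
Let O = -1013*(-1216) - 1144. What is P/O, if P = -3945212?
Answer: -986303/307666 ≈ -3.2058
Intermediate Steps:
O = 1230664 (O = 1231808 - 1144 = 1230664)
P/O = -3945212/1230664 = -3945212*1/1230664 = -986303/307666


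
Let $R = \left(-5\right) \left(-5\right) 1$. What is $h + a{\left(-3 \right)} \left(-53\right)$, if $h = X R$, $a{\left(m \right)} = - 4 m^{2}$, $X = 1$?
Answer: $1933$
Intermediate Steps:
$R = 25$ ($R = 25 \cdot 1 = 25$)
$h = 25$ ($h = 1 \cdot 25 = 25$)
$h + a{\left(-3 \right)} \left(-53\right) = 25 + - 4 \left(-3\right)^{2} \left(-53\right) = 25 + \left(-4\right) 9 \left(-53\right) = 25 - -1908 = 25 + 1908 = 1933$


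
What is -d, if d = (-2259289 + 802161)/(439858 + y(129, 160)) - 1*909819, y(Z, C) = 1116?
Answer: 200603990417/220487 ≈ 9.0982e+5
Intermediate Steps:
d = -200603990417/220487 (d = (-2259289 + 802161)/(439858 + 1116) - 1*909819 = -1457128/440974 - 909819 = -1457128*1/440974 - 909819 = -728564/220487 - 909819 = -200603990417/220487 ≈ -9.0982e+5)
-d = -1*(-200603990417/220487) = 200603990417/220487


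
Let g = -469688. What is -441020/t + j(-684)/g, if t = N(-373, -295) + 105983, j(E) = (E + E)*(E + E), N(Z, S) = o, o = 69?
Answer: -12675314369/1556604743 ≈ -8.1429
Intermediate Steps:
N(Z, S) = 69
j(E) = 4*E² (j(E) = (2*E)*(2*E) = 4*E²)
t = 106052 (t = 69 + 105983 = 106052)
-441020/t + j(-684)/g = -441020/106052 + (4*(-684)²)/(-469688) = -441020*1/106052 + (4*467856)*(-1/469688) = -110255/26513 + 1871424*(-1/469688) = -110255/26513 - 233928/58711 = -12675314369/1556604743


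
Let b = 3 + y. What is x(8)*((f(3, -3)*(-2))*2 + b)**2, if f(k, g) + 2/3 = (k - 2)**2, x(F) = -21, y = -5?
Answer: -700/3 ≈ -233.33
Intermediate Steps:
f(k, g) = -2/3 + (-2 + k)**2 (f(k, g) = -2/3 + (k - 2)**2 = -2/3 + (-2 + k)**2)
b = -2 (b = 3 - 5 = -2)
x(8)*((f(3, -3)*(-2))*2 + b)**2 = -21*(((-2/3 + (-2 + 3)**2)*(-2))*2 - 2)**2 = -21*(((-2/3 + 1**2)*(-2))*2 - 2)**2 = -21*(((-2/3 + 1)*(-2))*2 - 2)**2 = -21*(((1/3)*(-2))*2 - 2)**2 = -21*(-2/3*2 - 2)**2 = -21*(-4/3 - 2)**2 = -21*(-10/3)**2 = -21*100/9 = -700/3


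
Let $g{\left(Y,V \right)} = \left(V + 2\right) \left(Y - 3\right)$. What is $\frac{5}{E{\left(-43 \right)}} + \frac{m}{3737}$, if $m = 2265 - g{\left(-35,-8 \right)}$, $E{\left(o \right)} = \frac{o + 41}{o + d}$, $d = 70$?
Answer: $- \frac{500421}{7474} \approx -66.955$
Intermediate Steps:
$g{\left(Y,V \right)} = \left(-3 + Y\right) \left(2 + V\right)$ ($g{\left(Y,V \right)} = \left(2 + V\right) \left(-3 + Y\right) = \left(-3 + Y\right) \left(2 + V\right)$)
$E{\left(o \right)} = \frac{41 + o}{70 + o}$ ($E{\left(o \right)} = \frac{o + 41}{o + 70} = \frac{41 + o}{70 + o}$)
$m = 2037$ ($m = 2265 - \left(-6 - -24 + 2 \left(-35\right) - -280\right) = 2265 - \left(-6 + 24 - 70 + 280\right) = 2265 - 228 = 2037$)
$\frac{5}{E{\left(-43 \right)}} + \frac{m}{3737} = \frac{5}{\frac{1}{70 - 43} \left(41 - 43\right)} + \frac{2037}{3737} = \frac{5}{\frac{1}{27} \left(-2\right)} + 2037 \cdot \frac{1}{3737} = \frac{5}{\frac{1}{27} \left(-2\right)} + \frac{2037}{3737} = \frac{5}{- \frac{2}{27}} + \frac{2037}{3737} = 5 \left(- \frac{27}{2}\right) + \frac{2037}{3737} = - \frac{135}{2} + \frac{2037}{3737} = - \frac{500421}{7474}$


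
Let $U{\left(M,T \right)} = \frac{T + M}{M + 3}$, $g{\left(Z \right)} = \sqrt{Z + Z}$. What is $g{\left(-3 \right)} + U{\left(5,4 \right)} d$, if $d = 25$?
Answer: $\frac{225}{8} + i \sqrt{6} \approx 28.125 + 2.4495 i$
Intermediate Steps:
$g{\left(Z \right)} = \sqrt{2} \sqrt{Z}$ ($g{\left(Z \right)} = \sqrt{2 Z} = \sqrt{2} \sqrt{Z}$)
$U{\left(M,T \right)} = \frac{M + T}{3 + M}$
$g{\left(-3 \right)} + U{\left(5,4 \right)} d = \sqrt{2} \sqrt{-3} + \frac{5 + 4}{3 + 5} \cdot 25 = \sqrt{2} i \sqrt{3} + \frac{1}{8} \cdot 9 \cdot 25 = i \sqrt{6} + \frac{1}{8} \cdot 9 \cdot 25 = i \sqrt{6} + \frac{9}{8} \cdot 25 = i \sqrt{6} + \frac{225}{8} = \frac{225}{8} + i \sqrt{6}$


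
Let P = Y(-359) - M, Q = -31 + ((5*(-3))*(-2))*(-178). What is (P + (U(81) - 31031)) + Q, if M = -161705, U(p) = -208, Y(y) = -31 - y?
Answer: 125423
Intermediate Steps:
Q = -5371 (Q = -31 - 15*(-2)*(-178) = -31 + 30*(-178) = -31 - 5340 = -5371)
P = 162033 (P = (-31 - 1*(-359)) - 1*(-161705) = (-31 + 359) + 161705 = 328 + 161705 = 162033)
(P + (U(81) - 31031)) + Q = (162033 + (-208 - 31031)) - 5371 = (162033 - 31239) - 5371 = 130794 - 5371 = 125423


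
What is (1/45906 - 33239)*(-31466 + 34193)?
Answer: -1387015405497/15302 ≈ -9.0643e+7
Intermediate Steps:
(1/45906 - 33239)*(-31466 + 34193) = (1/45906 - 33239)*2727 = -1525869533/45906*2727 = -1387015405497/15302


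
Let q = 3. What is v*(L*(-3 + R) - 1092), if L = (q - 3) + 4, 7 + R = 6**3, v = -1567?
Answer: 419956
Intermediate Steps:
R = 209 (R = -7 + 6**3 = -7 + 216 = 209)
L = 4 (L = (3 - 3) + 4 = 0 + 4 = 4)
v*(L*(-3 + R) - 1092) = -1567*(4*(-3 + 209) - 1092) = -1567*(4*206 - 1092) = -1567*(824 - 1092) = -1567*(-268) = 419956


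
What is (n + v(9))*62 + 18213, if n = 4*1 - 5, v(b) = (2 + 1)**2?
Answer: 18709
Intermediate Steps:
v(b) = 9 (v(b) = 3**2 = 9)
n = -1 (n = 4 - 5 = -1)
(n + v(9))*62 + 18213 = (-1 + 9)*62 + 18213 = 8*62 + 18213 = 496 + 18213 = 18709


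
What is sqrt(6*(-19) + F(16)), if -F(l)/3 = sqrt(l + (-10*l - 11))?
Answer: sqrt(-114 - 3*I*sqrt(155)) ≈ 1.7266 - 10.816*I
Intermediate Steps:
F(l) = -3*sqrt(-11 - 9*l) (F(l) = -3*sqrt(l + (-10*l - 11)) = -3*sqrt(l + (-11 - 10*l)) = -3*sqrt(-11 - 9*l))
sqrt(6*(-19) + F(16)) = sqrt(6*(-19) - 3*sqrt(-11 - 9*16)) = sqrt(-114 - 3*sqrt(-11 - 144)) = sqrt(-114 - 3*I*sqrt(155))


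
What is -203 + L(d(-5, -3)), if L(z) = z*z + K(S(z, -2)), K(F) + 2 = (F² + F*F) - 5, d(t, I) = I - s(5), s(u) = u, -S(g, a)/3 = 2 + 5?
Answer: 736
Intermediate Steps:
S(g, a) = -21 (S(g, a) = -3*(2 + 5) = -3*7 = -21)
d(t, I) = -5 + I (d(t, I) = I - 1*5 = I - 5 = -5 + I)
K(F) = -7 + 2*F² (K(F) = -2 + ((F² + F*F) - 5) = -2 + ((F² + F²) - 5) = -2 + (2*F² - 5) = -2 + (-5 + 2*F²) = -7 + 2*F²)
L(z) = 875 + z² (L(z) = z*z + (-7 + 2*(-21)²) = z² + (-7 + 2*441) = z² + (-7 + 882) = z² + 875 = 875 + z²)
-203 + L(d(-5, -3)) = -203 + (875 + (-5 - 3)²) = -203 + (875 + (-8)²) = -203 + (875 + 64) = -203 + 939 = 736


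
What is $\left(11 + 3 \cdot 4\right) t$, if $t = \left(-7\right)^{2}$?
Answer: $1127$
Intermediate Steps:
$t = 49$
$\left(11 + 3 \cdot 4\right) t = \left(11 + 3 \cdot 4\right) 49 = \left(11 + 12\right) 49 = 23 \cdot 49 = 1127$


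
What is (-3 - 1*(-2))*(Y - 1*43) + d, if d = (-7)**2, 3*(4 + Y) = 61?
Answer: 227/3 ≈ 75.667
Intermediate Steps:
Y = 49/3 (Y = -4 + (1/3)*61 = -4 + 61/3 = 49/3 ≈ 16.333)
d = 49
(-3 - 1*(-2))*(Y - 1*43) + d = (-3 - 1*(-2))*(49/3 - 1*43) + 49 = (-3 + 2)*(49/3 - 43) + 49 = -1*(-80/3) + 49 = 80/3 + 49 = 227/3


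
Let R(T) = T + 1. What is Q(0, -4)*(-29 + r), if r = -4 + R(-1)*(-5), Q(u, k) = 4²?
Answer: -528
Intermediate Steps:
R(T) = 1 + T
Q(u, k) = 16
r = -4 (r = -4 + (1 - 1)*(-5) = -4 + 0*(-5) = -4 + 0 = -4)
Q(0, -4)*(-29 + r) = 16*(-29 - 4) = 16*(-33) = -528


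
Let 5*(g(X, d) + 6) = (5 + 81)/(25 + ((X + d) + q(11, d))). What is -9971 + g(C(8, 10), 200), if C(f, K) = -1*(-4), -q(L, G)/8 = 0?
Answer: -11423579/1145 ≈ -9976.9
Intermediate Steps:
q(L, G) = 0 (q(L, G) = -8*0 = 0)
C(f, K) = 4
g(X, d) = -6 + 86/(5*(25 + X + d)) (g(X, d) = -6 + ((5 + 81)/(25 + ((X + d) + 0)))/5 = -6 + (86/(25 + (X + d)))/5 = -6 + (86/(25 + X + d))/5 = -6 + 86/(5*(25 + X + d)))
-9971 + g(C(8, 10), 200) = -9971 + (-664/5 - 6*4 - 6*200)/(25 + 4 + 200) = -9971 + (-664/5 - 24 - 1200)/229 = -9971 + (1/229)*(-6784/5) = -9971 - 6784/1145 = -11423579/1145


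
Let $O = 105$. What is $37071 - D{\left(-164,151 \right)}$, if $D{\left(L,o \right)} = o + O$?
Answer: $36815$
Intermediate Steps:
$D{\left(L,o \right)} = 105 + o$ ($D{\left(L,o \right)} = o + 105 = 105 + o$)
$37071 - D{\left(-164,151 \right)} = 37071 - \left(105 + 151\right) = 37071 - 256 = 36815$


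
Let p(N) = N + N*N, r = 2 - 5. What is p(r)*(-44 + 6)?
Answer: -228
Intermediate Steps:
r = -3
p(N) = N + N²
p(r)*(-44 + 6) = (-3*(1 - 3))*(-44 + 6) = -3*(-2)*(-38) = 6*(-38) = -228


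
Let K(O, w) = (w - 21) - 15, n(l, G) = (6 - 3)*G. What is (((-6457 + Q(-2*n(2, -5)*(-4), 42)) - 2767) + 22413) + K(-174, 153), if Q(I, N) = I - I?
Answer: 13306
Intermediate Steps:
n(l, G) = 3*G
Q(I, N) = 0
K(O, w) = -36 + w (K(O, w) = (-21 + w) - 15 = -36 + w)
(((-6457 + Q(-2*n(2, -5)*(-4), 42)) - 2767) + 22413) + K(-174, 153) = (((-6457 + 0) - 2767) + 22413) + (-36 + 153) = ((-6457 - 2767) + 22413) + 117 = (-9224 + 22413) + 117 = 13189 + 117 = 13306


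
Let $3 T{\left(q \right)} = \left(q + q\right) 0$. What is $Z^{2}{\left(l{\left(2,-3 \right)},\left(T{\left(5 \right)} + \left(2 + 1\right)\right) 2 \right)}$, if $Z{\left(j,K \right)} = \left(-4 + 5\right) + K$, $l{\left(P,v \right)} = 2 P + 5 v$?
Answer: $49$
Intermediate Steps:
$T{\left(q \right)} = 0$ ($T{\left(q \right)} = \frac{\left(q + q\right) 0}{3} = \frac{2 q 0}{3} = \frac{1}{3} \cdot 0 = 0$)
$Z{\left(j,K \right)} = 1 + K$
$Z^{2}{\left(l{\left(2,-3 \right)},\left(T{\left(5 \right)} + \left(2 + 1\right)\right) 2 \right)} = \left(1 + \left(0 + \left(2 + 1\right)\right) 2\right)^{2} = \left(1 + \left(0 + 3\right) 2\right)^{2} = \left(1 + 3 \cdot 2\right)^{2} = \left(1 + 6\right)^{2} = 7^{2} = 49$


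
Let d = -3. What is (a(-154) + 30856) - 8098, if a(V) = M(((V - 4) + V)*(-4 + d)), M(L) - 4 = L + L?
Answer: 27130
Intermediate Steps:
M(L) = 4 + 2*L (M(L) = 4 + (L + L) = 4 + 2*L)
a(V) = 60 - 28*V (a(V) = 4 + 2*(((V - 4) + V)*(-4 - 3)) = 4 + 2*(((-4 + V) + V)*(-7)) = 4 + 2*((-4 + 2*V)*(-7)) = 4 + 2*(28 - 14*V) = 4 + (56 - 28*V) = 60 - 28*V)
(a(-154) + 30856) - 8098 = ((60 - 28*(-154)) + 30856) - 8098 = ((60 + 4312) + 30856) - 8098 = (4372 + 30856) - 8098 = 35228 - 8098 = 27130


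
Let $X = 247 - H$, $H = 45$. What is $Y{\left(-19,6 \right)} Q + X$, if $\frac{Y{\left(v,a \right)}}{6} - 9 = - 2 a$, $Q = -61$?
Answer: $1300$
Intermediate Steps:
$Y{\left(v,a \right)} = 54 - 12 a$ ($Y{\left(v,a \right)} = 54 + 6 \left(- 2 a\right) = 54 - 12 a$)
$X = 202$ ($X = 247 - 45 = 202$)
$Y{\left(-19,6 \right)} Q + X = \left(54 - 72\right) \left(-61\right) + 202 = \left(-18\right) \left(-61\right) + 202 = 1098 + 202 = 1300$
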